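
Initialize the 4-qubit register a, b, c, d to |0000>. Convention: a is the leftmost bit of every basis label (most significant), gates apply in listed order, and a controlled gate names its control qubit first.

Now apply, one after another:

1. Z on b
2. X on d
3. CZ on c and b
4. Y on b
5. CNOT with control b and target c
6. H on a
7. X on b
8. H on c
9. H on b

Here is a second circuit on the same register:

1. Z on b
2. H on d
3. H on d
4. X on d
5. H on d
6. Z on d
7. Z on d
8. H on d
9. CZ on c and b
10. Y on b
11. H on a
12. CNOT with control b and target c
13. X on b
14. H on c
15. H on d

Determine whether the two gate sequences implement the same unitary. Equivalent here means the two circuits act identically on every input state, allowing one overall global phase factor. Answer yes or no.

No — the two circuits implement different unitaries, even allowing a global phase.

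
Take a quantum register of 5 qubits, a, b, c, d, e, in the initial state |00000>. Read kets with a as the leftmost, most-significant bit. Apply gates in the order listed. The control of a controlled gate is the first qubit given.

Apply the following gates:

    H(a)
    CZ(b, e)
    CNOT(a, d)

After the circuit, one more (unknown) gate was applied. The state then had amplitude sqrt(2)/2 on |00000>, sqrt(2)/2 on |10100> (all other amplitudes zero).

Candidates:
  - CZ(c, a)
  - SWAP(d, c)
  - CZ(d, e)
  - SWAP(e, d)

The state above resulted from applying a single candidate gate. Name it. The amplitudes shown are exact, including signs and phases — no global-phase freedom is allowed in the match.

It was SWAP(d, c) that produced the state shown.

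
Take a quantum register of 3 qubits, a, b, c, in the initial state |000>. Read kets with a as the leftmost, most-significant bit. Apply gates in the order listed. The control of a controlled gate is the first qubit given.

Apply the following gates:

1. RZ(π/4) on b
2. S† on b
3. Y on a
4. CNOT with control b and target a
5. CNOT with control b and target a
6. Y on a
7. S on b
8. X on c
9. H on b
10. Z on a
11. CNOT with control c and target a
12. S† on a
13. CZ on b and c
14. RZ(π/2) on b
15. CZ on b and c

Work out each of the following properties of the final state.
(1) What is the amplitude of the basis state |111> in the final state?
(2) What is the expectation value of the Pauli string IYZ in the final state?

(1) |111> carries amplitude -sqrt(2)*exp(5*I*pi/8)/2 in the final state. Key observation: steps 2-7 multiply out to the identity, so the circuit reduces to the remaining gates.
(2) The observable IYZ averages to -1.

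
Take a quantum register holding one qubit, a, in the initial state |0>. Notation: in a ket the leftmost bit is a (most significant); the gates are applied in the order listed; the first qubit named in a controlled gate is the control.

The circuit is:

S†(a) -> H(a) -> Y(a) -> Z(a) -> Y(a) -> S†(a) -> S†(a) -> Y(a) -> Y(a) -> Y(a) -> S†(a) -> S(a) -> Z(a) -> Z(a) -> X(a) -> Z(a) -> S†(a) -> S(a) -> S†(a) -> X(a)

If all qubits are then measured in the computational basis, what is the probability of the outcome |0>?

A full measurement returns |0> with probability 1/2.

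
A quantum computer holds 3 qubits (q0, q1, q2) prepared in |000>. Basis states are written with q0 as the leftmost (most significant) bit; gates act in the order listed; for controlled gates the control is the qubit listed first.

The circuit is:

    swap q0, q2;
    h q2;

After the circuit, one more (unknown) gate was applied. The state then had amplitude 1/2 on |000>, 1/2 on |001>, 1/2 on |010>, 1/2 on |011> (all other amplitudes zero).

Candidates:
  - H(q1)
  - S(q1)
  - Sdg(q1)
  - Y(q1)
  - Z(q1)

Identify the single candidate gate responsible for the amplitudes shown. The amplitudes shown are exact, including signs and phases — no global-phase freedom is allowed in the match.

The unique candidate consistent with the amplitudes is H(q1).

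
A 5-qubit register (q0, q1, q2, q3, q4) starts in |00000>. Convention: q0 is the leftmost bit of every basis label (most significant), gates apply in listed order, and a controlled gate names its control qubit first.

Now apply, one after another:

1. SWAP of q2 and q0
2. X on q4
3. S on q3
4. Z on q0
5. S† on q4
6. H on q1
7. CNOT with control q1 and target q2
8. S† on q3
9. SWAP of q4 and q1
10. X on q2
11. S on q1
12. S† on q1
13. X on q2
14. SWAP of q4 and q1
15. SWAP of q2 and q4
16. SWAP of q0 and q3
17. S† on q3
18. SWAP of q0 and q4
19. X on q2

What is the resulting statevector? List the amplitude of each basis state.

After the circuit, the state carries amplitude -sqrt(2)*I/2 on |00000>, -sqrt(2)*I/2 on |11000>, and 0 on every other basis state. Key observation: the block from step 9 through step 14 cancels to the identity and can be dropped.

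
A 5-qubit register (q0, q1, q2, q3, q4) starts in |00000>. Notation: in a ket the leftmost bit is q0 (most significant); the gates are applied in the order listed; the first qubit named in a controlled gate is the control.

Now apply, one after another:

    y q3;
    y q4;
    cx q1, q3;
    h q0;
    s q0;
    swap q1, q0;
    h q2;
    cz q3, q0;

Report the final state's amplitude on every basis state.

The final amplitudes are -1/2 on |00011>, -1/2 on |00111>, -I/2 on |01011>, -I/2 on |01111>, and 0 on every other basis state.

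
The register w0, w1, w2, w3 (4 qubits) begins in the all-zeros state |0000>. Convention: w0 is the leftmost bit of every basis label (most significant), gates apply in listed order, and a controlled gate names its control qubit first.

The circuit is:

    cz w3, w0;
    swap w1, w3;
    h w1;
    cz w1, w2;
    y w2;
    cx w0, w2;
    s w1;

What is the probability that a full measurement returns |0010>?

A full measurement returns |0010> with probability 1/2.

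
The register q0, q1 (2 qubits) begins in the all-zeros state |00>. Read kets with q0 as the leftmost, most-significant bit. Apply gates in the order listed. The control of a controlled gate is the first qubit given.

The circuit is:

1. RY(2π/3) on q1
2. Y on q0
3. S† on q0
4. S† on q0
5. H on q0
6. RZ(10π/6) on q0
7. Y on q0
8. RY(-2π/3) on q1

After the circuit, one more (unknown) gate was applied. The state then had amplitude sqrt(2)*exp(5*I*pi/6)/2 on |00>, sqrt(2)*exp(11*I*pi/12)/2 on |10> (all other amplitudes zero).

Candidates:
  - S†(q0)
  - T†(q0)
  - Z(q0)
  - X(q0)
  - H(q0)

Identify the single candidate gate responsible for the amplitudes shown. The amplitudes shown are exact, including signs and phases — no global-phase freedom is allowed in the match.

It was T†(q0) that produced the state shown.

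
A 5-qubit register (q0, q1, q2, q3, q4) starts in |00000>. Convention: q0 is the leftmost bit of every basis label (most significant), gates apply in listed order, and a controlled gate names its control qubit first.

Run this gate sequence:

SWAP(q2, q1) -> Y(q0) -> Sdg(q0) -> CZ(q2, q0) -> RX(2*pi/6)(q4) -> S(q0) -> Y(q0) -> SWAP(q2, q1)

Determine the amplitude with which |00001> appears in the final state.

The final state's coefficient on |00001> equals -I/2.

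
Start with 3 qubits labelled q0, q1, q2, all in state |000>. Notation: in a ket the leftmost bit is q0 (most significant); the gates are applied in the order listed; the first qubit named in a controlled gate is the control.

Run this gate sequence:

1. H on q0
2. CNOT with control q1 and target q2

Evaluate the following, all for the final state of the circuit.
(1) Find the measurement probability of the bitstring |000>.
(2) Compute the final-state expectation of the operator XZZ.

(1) Outcome |000> occurs with probability 1/2.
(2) In the final state, XZZ has expectation 1.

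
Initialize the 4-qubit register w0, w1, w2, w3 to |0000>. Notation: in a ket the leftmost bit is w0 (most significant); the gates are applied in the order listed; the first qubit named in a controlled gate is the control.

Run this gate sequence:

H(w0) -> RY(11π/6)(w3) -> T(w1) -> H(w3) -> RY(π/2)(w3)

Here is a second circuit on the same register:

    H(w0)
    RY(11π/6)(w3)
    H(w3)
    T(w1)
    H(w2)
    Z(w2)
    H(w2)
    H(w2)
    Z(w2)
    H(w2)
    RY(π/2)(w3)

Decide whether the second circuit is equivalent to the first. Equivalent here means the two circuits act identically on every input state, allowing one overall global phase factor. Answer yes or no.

Yes, they are equivalent — the unitaries differ by at most a global phase.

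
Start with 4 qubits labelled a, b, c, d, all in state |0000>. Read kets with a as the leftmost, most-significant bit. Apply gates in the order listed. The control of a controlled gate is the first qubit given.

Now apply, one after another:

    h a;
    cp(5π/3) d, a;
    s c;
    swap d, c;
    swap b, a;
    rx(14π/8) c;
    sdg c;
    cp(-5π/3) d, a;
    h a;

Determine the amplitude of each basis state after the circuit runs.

The resulting statevector has amplitude -sqrt(sqrt(2) + 2)/4 on |0000>, 0 on |0001>, -sqrt(2 - sqrt(2))/4 on |0010>, 0 on |0011>, -sqrt(sqrt(2) + 2)/4 on |0100>, 0 on |0101>, -sqrt(2 - sqrt(2))/4 on |0110>, 0 on |0111>, -sqrt(sqrt(2) + 2)/4 on |1000>, 0 on |1001>, -sqrt(2 - sqrt(2))/4 on |1010>, 0 on |1011>, -sqrt(sqrt(2) + 2)/4 on |1100>, 0 on |1101>, -sqrt(2 - sqrt(2))/4 on |1110>, 0 on |1111>.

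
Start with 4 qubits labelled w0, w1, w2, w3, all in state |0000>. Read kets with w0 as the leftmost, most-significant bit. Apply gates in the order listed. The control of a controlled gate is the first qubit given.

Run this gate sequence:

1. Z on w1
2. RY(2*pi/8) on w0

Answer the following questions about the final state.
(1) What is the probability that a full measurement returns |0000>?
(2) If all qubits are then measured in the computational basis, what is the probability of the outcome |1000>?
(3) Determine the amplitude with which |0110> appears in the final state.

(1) A full measurement returns |0000> with probability sqrt(2)/4 + 1/2.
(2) A full measurement returns |1000> with probability 1/2 - sqrt(2)/4.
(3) The final state's coefficient on |0110> equals 0.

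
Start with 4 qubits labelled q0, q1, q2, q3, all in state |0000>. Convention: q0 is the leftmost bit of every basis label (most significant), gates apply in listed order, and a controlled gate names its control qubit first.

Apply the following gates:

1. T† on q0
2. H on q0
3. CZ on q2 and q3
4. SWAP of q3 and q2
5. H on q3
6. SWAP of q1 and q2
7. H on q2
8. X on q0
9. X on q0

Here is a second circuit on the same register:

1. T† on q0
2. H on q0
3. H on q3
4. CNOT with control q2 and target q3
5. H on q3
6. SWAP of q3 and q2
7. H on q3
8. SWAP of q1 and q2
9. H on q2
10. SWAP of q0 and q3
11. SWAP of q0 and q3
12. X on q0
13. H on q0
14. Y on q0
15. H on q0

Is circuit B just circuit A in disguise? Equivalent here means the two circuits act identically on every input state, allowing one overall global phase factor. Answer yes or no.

No: there is an input state on which the two circuits produce genuinely different outputs (not merely differing by a phase).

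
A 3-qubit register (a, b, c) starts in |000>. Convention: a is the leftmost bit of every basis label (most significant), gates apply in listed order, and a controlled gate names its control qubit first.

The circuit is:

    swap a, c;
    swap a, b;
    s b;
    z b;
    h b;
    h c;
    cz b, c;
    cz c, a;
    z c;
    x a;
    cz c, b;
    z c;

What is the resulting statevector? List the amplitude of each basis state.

The final amplitudes are 0 on |000>, 0 on |001>, 0 on |010>, 0 on |011>, 1/2 on |100>, 1/2 on |101>, 1/2 on |110>, 1/2 on |111>.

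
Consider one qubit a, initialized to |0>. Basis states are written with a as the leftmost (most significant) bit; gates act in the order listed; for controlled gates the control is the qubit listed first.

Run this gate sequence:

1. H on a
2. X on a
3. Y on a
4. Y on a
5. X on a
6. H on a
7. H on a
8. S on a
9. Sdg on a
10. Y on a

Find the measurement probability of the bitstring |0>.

Outcome |0> occurs with probability 1/2. Key observation: steps 1-6 multiply out to the identity, so the circuit reduces to the remaining gates.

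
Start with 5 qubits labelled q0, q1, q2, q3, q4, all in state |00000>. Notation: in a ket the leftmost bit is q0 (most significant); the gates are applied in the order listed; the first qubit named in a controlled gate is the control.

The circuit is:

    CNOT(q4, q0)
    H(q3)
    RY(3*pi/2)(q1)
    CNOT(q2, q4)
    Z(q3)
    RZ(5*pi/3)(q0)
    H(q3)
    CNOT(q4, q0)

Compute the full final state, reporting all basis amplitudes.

The resulting statevector has amplitude sqrt(2)*exp(I*pi/6)/2 on |00010>, -sqrt(2)*exp(I*pi/6)/2 on |01010>, and 0 on every other basis state.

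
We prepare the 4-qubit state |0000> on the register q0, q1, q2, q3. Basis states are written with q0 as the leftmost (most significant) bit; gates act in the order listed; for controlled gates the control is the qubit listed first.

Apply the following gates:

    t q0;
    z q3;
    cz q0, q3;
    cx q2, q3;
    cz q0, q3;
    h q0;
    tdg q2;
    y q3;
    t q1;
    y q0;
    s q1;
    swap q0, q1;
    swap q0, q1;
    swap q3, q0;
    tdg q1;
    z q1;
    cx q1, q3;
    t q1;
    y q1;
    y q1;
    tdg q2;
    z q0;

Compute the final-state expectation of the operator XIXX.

In the final state, XIXX has expectation 0. Key observation: the block from step 12 through step 13 cancels to the identity and can be dropped.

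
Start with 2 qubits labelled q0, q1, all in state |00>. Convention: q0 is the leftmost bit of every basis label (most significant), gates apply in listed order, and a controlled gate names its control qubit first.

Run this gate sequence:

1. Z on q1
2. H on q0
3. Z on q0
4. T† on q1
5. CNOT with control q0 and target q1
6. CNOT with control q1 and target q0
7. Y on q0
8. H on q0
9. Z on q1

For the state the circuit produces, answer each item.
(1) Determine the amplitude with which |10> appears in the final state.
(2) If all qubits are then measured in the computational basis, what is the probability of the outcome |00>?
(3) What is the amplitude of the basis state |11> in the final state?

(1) The amplitude on |10> is -I/2.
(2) A full measurement returns |00> with probability 1/4.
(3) The amplitude on |11> is -I/2.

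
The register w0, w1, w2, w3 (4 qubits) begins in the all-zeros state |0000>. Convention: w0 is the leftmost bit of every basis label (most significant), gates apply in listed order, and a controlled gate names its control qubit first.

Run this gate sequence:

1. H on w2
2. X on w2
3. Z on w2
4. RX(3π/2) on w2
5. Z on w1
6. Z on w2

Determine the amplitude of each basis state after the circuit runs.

After the circuit, the state carries amplitude -1/2 + I/2 on |0000>, -1/2 + I/2 on |0010>, and 0 on every other basis state.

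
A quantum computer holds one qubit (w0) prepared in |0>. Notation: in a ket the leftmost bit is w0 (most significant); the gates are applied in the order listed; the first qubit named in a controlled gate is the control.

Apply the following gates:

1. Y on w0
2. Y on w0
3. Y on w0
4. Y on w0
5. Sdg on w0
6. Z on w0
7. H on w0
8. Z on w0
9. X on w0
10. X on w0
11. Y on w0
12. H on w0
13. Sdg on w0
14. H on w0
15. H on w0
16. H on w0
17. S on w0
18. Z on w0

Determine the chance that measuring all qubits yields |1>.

The probability of measuring |1> is 1/2.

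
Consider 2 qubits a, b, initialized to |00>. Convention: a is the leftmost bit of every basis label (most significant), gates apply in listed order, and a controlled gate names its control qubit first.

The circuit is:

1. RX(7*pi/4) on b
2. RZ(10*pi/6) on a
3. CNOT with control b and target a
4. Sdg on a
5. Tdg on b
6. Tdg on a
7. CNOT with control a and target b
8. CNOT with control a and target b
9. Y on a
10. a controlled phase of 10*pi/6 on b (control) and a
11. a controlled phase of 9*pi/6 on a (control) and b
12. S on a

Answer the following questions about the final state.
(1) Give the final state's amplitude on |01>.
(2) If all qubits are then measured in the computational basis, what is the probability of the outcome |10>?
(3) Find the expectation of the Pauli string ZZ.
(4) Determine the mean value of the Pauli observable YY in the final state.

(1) The amplitude on |01> is -sqrt(2 - sqrt(2))*exp(I*pi/6)/2. Key observation: steps 7-8 multiply out to the identity, so the circuit reduces to the remaining gates.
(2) Outcome |10> occurs with probability sqrt(2)/4 + 1/2.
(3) The expectation value of ZZ is -1.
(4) The observable YY averages to sqrt(2)/2.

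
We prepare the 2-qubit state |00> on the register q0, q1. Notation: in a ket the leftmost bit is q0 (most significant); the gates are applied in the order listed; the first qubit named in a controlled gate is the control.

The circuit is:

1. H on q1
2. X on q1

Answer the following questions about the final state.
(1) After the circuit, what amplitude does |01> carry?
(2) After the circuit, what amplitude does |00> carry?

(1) |01> carries amplitude sqrt(2)/2 in the final state.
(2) The amplitude on |00> is sqrt(2)/2.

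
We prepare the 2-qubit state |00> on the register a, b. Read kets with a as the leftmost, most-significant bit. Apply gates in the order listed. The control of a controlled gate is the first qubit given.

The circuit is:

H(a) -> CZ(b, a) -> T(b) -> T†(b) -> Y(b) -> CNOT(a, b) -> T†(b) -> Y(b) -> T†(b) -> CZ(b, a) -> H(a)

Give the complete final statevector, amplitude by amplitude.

After the circuit, the state carries amplitude -exp(3*I*pi/4)/2 on |00>, -exp(3*I*pi/4)/2 on |01>, -exp(3*I*pi/4)/2 on |10>, exp(3*I*pi/4)/2 on |11>.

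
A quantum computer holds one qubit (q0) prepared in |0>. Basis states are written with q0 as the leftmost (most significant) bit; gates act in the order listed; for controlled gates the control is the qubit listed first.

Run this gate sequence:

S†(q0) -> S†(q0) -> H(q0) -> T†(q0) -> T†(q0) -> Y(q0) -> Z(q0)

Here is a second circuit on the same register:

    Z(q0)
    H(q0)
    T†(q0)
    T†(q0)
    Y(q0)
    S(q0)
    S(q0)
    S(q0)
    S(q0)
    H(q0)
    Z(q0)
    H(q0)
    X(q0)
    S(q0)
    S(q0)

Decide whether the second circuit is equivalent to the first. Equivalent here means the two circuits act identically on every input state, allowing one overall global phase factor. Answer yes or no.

Yes — the two circuits implement the same unitary up to a global phase.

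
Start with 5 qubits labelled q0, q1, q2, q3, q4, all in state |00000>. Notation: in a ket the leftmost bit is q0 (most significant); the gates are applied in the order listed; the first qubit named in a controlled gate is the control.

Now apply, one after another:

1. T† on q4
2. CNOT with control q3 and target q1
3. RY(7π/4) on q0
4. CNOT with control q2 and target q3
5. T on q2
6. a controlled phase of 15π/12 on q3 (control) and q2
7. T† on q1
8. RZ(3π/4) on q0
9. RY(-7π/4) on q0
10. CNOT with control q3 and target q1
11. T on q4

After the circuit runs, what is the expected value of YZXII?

The expectation value of YZXII is 0.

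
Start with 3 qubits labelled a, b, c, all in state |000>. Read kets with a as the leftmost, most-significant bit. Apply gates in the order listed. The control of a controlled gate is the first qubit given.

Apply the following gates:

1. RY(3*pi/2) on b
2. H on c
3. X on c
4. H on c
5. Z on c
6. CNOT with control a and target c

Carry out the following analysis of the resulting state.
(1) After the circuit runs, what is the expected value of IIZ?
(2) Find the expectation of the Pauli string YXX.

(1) The expectation value of IIZ is 1. Key observation: gates 2-5 undo each other exactly, leaving only the rest of the circuit to track.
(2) The observable YXX averages to 0.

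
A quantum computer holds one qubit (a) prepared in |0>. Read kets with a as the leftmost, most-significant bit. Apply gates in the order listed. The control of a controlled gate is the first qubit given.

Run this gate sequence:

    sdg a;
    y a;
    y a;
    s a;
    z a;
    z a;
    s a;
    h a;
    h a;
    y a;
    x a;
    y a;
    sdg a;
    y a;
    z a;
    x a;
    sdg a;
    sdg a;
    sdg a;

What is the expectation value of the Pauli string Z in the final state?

The observable Z averages to -1.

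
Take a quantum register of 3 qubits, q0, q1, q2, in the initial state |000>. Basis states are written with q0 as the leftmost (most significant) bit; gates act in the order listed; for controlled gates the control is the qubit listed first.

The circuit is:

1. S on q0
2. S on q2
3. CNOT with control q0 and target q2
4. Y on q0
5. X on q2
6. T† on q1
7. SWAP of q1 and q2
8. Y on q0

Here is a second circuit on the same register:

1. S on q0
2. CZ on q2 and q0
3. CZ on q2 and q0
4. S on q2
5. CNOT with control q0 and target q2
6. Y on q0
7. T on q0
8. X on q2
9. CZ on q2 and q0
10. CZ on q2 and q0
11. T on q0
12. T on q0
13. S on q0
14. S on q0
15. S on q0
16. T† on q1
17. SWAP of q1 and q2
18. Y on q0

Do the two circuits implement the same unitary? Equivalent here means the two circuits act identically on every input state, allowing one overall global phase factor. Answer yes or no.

No — the two circuits implement different unitaries, even allowing a global phase.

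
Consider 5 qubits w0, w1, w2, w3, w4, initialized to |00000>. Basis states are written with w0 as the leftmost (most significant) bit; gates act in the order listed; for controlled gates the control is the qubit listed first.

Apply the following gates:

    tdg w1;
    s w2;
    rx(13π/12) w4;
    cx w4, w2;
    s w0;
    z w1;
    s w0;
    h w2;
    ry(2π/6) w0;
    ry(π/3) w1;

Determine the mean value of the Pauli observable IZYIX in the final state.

The observable IZYIX averages to -sqrt(6)/8 + sqrt(2)/8.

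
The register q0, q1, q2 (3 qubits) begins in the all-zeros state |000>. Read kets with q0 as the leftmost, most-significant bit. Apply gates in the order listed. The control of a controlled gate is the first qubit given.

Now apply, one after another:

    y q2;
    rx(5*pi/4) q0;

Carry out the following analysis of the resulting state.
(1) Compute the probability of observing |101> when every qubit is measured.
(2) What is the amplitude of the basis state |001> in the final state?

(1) The probability of measuring |101> is sqrt(2)/4 + 1/2.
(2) |001> carries amplitude -I*sqrt(2 - sqrt(2))/2 in the final state.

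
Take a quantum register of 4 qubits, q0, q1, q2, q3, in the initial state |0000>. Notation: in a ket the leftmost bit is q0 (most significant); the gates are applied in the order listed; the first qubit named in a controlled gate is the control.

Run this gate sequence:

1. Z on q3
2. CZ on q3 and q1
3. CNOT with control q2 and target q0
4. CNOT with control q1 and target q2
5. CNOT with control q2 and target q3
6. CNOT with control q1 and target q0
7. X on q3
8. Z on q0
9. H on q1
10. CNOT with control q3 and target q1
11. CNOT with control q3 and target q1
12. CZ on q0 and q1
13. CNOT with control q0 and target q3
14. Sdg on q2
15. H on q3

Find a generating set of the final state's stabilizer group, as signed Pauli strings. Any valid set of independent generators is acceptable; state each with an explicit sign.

One valid set of independent stabilizer generators is +IXII, -IIIX, +ZIII, +IIZI (any independent generating set of the same group is equally correct).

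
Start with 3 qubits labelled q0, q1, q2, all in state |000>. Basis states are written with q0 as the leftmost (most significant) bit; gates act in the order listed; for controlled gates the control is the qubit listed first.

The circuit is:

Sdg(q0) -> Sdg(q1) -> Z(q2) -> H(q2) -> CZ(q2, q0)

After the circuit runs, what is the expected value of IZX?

In the final state, IZX has expectation 1.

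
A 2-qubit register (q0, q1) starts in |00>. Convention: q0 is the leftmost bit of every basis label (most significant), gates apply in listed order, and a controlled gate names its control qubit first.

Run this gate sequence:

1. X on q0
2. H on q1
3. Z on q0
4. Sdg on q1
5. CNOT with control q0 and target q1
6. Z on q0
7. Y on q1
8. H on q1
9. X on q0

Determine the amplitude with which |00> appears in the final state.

The final state's coefficient on |00> equals 1/2 - I/2.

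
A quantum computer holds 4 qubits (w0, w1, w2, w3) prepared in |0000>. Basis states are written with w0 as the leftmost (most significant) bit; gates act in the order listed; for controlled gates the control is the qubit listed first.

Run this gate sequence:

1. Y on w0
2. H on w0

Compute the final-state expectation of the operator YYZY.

The observable YYZY averages to 0.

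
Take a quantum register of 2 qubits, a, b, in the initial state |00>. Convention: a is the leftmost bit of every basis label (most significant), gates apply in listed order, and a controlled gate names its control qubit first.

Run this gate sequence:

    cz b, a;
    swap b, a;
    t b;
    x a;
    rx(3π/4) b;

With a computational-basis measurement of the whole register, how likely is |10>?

Outcome |10> occurs with probability 1/2 - sqrt(2)/4.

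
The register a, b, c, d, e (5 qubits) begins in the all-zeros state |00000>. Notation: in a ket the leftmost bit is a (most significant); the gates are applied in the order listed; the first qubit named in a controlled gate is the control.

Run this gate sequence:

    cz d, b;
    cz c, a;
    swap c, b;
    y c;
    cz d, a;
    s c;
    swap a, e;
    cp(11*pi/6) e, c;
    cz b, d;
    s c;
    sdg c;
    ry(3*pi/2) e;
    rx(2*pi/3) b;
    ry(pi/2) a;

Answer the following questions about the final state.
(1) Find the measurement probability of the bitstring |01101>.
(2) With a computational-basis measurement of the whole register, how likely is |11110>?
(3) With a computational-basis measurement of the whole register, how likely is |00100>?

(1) A full measurement returns |01101> with probability 3/16.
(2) The probability of measuring |11110> is 0.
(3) The probability of measuring |00100> is 1/16.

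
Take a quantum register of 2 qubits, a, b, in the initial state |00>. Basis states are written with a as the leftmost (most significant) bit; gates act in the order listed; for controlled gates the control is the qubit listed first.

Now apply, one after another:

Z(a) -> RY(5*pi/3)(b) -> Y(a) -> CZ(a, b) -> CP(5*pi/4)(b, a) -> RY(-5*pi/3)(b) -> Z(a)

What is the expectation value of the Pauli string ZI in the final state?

The expectation value of ZI is -1.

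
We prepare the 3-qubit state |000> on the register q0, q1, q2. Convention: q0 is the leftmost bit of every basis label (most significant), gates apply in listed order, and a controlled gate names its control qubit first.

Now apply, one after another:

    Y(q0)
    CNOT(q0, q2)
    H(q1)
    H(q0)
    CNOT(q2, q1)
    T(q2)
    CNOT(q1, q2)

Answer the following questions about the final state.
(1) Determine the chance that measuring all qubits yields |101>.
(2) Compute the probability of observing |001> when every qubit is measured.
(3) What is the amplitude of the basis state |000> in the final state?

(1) Outcome |101> occurs with probability 1/4.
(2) Outcome |001> occurs with probability 1/4.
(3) The final state's coefficient on |000> equals 0.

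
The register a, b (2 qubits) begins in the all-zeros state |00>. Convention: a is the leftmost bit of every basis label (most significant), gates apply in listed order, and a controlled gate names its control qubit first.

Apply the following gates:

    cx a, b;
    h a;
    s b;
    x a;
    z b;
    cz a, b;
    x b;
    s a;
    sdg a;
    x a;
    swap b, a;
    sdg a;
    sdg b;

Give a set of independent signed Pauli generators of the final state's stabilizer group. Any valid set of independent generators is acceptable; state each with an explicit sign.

One valid set of independent stabilizer generators is -IY, -ZI (any independent generating set of the same group is equally correct). Key observation: the block from step 8 through step 9 cancels to the identity and can be dropped.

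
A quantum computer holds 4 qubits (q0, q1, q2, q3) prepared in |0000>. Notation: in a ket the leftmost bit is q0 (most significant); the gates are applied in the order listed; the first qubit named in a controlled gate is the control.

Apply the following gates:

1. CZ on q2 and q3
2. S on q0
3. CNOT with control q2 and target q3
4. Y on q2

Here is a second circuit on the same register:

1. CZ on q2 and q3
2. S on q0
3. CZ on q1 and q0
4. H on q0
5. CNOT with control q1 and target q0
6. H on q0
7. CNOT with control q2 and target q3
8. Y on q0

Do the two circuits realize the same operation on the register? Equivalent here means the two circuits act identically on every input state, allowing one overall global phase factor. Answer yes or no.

No — the two circuits implement different unitaries, even allowing a global phase.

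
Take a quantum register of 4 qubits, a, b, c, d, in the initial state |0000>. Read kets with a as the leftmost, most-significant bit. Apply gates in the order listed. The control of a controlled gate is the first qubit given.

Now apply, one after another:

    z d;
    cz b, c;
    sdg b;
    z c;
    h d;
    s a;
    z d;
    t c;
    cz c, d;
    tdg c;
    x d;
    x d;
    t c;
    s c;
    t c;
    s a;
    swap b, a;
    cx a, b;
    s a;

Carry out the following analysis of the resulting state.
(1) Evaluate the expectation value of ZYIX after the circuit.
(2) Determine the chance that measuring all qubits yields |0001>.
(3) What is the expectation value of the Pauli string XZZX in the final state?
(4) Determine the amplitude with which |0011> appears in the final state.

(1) In the final state, ZYIX has expectation 0.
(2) Outcome |0001> occurs with probability 1/2.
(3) In the final state, XZZX has expectation 0.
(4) The amplitude on |0011> is 0.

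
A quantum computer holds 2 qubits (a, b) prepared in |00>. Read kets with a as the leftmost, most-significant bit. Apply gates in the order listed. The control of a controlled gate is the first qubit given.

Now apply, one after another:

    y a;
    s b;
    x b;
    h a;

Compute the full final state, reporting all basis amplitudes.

The resulting statevector has amplitude 0 on |00>, sqrt(2)*I/2 on |01>, 0 on |10>, -sqrt(2)*I/2 on |11>.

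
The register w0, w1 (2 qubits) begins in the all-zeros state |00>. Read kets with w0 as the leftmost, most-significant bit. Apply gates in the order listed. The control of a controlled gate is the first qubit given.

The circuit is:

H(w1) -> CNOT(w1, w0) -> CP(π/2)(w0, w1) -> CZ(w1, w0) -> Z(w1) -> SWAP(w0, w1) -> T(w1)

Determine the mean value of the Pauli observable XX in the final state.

The observable XX averages to -sqrt(2)/2.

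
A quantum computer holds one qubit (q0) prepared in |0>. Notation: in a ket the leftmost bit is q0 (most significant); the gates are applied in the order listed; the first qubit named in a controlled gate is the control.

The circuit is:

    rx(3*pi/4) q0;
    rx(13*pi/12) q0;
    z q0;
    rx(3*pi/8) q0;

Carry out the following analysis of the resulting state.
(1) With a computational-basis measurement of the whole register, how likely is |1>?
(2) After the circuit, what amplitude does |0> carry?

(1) Outcome |1> occurs with probability -sqrt(6)*sqrt(1/2 - sqrt(2)/4)*sqrt(sqrt(2)/4 + 1/2)*cos(3*pi/16)**2/2 + sqrt(6)*sqrt(1/2 - sqrt(2)/4)*sqrt(sqrt(2)/4 + 1/2)*sin(3*pi/16)**2/2 + sin(3*pi/16)**2/2 + sqrt(2)*sqrt(1/2 - sqrt(2)/4)*sqrt(sqrt(2)/4 + 1/2)*sin(3*pi/16)*cos(3*pi/16) + cos(3*pi/16)**2/2.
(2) The final state's coefficient on |0> equals -sqrt(6)*cos(3*pi/16)/4 - sqrt(1/2 - sqrt(2)/4)*sqrt(sqrt(2)/4 + 1/2)*cos(3*pi/16) - sqrt(2)*sin(3*pi/16)/4 + sqrt(3)*sqrt(1/2 - sqrt(2)/4)*sqrt(sqrt(2)/4 + 1/2)*sin(3*pi/16).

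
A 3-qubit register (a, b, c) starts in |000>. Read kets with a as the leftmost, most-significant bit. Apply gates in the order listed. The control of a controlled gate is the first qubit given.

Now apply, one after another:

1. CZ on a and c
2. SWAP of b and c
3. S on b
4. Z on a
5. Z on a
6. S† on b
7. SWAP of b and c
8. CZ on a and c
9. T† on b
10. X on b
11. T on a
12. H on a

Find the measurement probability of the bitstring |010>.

Outcome |010> occurs with probability 1/2.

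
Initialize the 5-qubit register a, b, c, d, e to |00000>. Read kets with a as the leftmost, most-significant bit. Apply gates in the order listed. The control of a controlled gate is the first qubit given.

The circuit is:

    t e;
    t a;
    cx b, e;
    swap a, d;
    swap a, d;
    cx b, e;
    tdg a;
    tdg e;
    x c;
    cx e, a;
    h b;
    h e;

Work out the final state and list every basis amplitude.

After the circuit, the state carries amplitude 1/2 on |00100>, 1/2 on |00101>, 1/2 on |01100>, 1/2 on |01101>, and 0 on every other basis state. Key observation: the block from step 1 through step 8 cancels to the identity and can be dropped.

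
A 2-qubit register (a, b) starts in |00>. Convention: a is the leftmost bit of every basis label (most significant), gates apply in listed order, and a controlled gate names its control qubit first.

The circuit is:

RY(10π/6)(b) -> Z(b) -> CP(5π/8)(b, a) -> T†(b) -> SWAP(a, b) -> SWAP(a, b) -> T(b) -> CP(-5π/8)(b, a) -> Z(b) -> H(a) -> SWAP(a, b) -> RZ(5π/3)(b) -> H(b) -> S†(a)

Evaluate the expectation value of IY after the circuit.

The observable IY averages to sqrt(3)/2. Key observation: the block from step 2 through step 9 cancels to the identity and can be dropped.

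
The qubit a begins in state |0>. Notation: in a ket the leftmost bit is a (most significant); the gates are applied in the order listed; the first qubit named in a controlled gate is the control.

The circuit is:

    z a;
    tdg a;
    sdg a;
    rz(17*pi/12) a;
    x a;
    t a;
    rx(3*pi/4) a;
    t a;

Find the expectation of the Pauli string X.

In the final state, X has expectation -1/2.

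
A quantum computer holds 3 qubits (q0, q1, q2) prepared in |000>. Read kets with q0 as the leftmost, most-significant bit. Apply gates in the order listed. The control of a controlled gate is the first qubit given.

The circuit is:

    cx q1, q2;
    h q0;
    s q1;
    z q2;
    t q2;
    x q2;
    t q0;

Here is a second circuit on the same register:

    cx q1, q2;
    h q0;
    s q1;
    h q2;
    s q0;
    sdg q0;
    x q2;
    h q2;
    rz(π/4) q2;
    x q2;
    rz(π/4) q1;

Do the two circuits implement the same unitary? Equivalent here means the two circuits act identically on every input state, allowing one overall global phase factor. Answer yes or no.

No: there is an input state on which the two circuits produce genuinely different outputs (not merely differing by a phase).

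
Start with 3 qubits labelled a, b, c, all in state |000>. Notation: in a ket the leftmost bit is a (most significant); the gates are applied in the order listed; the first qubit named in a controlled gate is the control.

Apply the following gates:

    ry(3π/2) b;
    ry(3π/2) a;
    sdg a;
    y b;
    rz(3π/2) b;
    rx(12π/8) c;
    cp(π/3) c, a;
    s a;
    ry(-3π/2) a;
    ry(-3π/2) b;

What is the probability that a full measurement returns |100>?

The probability of measuring |100> is 0.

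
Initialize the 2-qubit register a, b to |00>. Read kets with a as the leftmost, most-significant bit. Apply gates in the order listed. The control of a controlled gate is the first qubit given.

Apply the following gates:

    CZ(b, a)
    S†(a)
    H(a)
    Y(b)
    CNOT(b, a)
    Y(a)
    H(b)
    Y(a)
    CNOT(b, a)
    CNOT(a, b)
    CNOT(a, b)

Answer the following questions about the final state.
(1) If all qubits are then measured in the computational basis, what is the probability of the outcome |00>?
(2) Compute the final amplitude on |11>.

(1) Outcome |00> occurs with probability 1/4.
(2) The final state's coefficient on |11> equals -I/2.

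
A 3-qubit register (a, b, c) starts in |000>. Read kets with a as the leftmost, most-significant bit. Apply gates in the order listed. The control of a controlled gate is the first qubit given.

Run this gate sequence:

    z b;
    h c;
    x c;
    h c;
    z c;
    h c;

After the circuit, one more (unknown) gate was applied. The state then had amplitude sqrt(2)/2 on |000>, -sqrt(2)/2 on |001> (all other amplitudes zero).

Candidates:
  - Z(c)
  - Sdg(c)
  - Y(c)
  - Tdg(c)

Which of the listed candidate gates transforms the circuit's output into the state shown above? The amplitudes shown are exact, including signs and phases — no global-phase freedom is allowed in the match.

The unique candidate consistent with the amplitudes is Z(c). Key observation: steps 2-5 multiply out to the identity, so the circuit reduces to the remaining gates.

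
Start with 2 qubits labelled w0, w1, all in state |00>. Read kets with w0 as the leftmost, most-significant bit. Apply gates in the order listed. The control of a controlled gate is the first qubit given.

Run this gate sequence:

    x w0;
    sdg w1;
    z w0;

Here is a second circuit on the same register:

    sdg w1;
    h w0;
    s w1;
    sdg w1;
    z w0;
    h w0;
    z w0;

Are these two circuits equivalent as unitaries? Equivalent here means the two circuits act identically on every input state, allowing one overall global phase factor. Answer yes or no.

Yes, they are equivalent — the unitaries differ by at most a global phase.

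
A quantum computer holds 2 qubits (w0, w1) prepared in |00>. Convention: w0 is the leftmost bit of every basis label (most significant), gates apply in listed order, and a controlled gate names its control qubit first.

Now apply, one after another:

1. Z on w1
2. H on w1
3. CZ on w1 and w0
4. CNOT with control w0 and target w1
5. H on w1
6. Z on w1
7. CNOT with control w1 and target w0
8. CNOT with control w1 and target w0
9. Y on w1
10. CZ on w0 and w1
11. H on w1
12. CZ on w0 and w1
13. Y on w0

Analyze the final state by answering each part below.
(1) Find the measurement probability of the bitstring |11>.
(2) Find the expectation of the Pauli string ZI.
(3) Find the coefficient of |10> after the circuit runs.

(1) Outcome |11> occurs with probability 1/2.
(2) In the final state, ZI has expectation -1.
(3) |10> carries amplitude -sqrt(2)/2 in the final state.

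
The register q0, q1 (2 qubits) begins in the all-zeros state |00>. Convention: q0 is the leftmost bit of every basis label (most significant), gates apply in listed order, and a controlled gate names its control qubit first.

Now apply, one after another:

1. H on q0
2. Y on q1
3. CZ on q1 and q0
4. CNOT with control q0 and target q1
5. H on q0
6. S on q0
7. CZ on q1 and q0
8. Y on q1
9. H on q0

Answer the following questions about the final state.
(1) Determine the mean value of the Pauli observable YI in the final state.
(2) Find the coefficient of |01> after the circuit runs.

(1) In the final state, YI has expectation 1.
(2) The amplitude on |01> is sqrt(2)*(1 - I)/4.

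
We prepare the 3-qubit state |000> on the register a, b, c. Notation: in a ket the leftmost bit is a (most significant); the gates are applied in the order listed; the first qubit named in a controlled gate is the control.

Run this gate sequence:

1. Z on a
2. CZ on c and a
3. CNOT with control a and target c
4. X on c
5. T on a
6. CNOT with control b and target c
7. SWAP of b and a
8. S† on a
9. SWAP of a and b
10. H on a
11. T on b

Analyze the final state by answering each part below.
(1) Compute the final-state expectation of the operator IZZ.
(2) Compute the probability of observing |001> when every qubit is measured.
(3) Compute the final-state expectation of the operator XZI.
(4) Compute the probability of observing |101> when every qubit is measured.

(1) The observable IZZ averages to -1.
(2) A full measurement returns |001> with probability 1/2.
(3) The expectation value of XZI is 1.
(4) Outcome |101> occurs with probability 1/2.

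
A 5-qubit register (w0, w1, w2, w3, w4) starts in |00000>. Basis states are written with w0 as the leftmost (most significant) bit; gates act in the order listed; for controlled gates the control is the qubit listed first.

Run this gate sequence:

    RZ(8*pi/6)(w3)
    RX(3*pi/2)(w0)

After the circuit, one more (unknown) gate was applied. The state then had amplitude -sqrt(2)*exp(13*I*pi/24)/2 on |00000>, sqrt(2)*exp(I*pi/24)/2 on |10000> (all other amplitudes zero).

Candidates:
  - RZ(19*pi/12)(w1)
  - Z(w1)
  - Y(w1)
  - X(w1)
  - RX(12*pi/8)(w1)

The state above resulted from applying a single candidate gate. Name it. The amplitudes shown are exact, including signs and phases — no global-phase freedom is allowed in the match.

The applied gate was RZ(19*pi/12)(w1).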